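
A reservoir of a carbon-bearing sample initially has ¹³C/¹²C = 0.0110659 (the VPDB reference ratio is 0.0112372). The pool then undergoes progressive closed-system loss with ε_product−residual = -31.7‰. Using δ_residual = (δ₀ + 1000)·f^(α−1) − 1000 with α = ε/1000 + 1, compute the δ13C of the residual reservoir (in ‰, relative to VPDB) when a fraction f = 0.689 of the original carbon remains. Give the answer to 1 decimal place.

-3.5‰

δ₀ = (0.0110659/0.0112372 − 1)×1000 = (0.984756 − 1)×1000 = -15.244‰
α − 1 = ε/1000 = -0.0317
f^(α−1) = 0.689^(-0.0317) = 1.011879
δ_res = (-15.244 + 1000) × 1.011879 − 1000 = 996.454 − 1000 = -3.55‰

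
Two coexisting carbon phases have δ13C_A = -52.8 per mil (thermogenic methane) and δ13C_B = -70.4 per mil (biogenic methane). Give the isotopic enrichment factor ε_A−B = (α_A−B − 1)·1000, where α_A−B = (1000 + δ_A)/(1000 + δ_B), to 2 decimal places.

α_A−B = (1000 + -52.8) / (1000 + -70.4) = 947.2 / 929.6 = 1.018933
ε_A−B = (1.018933 − 1) × 1000 = 18.933 per mil
(The approximation ε ≈ δ_A − δ_B would give 17.6 per mil.)

18.93 per mil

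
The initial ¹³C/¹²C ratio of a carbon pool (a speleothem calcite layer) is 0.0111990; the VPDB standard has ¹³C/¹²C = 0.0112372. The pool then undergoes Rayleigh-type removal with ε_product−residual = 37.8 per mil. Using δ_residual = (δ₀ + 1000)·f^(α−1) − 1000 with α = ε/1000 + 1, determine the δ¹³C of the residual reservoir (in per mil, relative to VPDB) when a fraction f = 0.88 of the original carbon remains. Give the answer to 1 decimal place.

-8.2 per mil

δ₀ = (0.0111990/0.0112372 − 1)×1000 = (0.996601 − 1)×1000 = -3.399 per mil
α − 1 = ε/1000 = 0.0378
f^(α−1) = 0.88^(0.0378) = 0.995180
δ_res = (-3.399 + 1000) × 0.995180 − 1000 = 991.797 − 1000 = -8.20 per mil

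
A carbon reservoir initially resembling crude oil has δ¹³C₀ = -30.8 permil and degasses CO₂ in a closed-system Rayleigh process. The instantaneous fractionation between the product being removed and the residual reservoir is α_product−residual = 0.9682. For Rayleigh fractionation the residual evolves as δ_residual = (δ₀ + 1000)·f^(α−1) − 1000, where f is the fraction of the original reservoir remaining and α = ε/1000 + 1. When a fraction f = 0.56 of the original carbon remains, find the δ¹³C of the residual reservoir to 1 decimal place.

-12.8 permil

Rayleigh residual: δ_res = (δ₀ + 1000)·f^(α−1) − 1000
α − 1 = -0.03180
f^(α−1) = 0.56^(-0.03180) = 1.018609
δ_res = (-30.8 + 1000) × 1.018609 − 1000 = 987.236 − 1000 = -12.76 permil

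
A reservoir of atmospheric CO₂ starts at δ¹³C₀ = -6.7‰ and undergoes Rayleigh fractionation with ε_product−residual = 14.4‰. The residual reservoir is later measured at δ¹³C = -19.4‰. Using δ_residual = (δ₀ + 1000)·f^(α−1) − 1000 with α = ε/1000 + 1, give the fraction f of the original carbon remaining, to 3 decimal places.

0.409

α − 1 = ε/1000 = 0.0144
(δ_res + 1000)/(δ₀ + 1000) = (-19.4 + 1000)/(-6.7 + 1000) = 980.6/993.3 = 0.987214
f = 0.987214^(1/0.0144) = exp(ln(0.987214)/0.0144) = exp(-0.01287/0.0144)
f = exp(-0.8936) = 0.4092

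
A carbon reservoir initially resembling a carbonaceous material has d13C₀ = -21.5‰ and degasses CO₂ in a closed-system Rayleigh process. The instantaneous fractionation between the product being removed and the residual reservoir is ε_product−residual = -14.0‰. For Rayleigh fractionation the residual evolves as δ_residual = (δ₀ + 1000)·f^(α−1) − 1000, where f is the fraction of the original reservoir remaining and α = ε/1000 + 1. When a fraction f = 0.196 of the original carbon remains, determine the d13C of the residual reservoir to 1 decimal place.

1.1‰

Rayleigh residual: δ_res = (δ₀ + 1000)·f^(α−1) − 1000
α = ε/1000 + 1 = 0.98600, so α − 1 = -0.01400
f^(α−1) = 0.196^(-0.01400) = 1.023077
δ_res = (-21.5 + 1000) × 1.023077 − 1000 = 1001.081 − 1000 = 1.08‰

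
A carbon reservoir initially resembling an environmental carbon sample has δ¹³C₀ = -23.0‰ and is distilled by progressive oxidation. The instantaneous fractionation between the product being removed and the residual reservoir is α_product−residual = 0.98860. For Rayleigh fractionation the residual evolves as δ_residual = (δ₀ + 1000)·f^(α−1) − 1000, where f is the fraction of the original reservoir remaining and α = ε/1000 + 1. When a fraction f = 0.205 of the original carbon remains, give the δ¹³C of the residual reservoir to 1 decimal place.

Rayleigh residual: δ_res = (δ₀ + 1000)·f^(α−1) − 1000
α − 1 = -0.01140
f^(α−1) = 0.205^(-0.01140) = 1.018230
δ_res = (-23.0 + 1000) × 1.018230 − 1000 = 994.811 − 1000 = -5.19‰

-5.2‰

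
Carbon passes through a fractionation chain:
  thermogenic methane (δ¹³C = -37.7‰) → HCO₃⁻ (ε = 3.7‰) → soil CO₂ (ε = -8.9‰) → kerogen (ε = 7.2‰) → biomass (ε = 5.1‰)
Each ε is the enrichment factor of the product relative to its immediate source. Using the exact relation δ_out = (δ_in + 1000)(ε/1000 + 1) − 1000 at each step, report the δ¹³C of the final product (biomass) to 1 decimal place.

step 1: δ = (-37.70 + 1000)·(3.7/1000 + 1) − 1000 = -34.14‰
step 2: δ = (-34.14 + 1000)·(-8.9/1000 + 1) − 1000 = -42.74‰
step 3: δ = (-42.74 + 1000)·(7.2/1000 + 1) − 1000 = -35.84‰
step 4: δ = (-35.84 + 1000)·(5.1/1000 + 1) − 1000 = -30.93‰

-30.9‰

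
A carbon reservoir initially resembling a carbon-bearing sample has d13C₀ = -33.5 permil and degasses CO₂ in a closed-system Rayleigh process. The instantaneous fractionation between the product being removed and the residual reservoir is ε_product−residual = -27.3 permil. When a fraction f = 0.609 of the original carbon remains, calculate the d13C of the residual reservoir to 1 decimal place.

-20.3 permil

Rayleigh residual: δ_res = (δ₀ + 1000)·f^(α−1) − 1000
α = ε/1000 + 1 = 0.97270, so α − 1 = -0.02730
f^(α−1) = 0.609^(-0.02730) = 1.013631
δ_res = (-33.5 + 1000) × 1.013631 − 1000 = 979.675 − 1000 = -20.33 permil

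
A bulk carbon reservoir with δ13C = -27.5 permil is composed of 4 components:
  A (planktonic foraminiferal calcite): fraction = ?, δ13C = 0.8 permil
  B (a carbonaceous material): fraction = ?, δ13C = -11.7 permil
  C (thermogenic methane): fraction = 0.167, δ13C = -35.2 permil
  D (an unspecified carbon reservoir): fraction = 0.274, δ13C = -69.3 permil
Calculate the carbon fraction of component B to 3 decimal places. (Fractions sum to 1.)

0.246

Let f_B and f_A be the unknown fractions; fractions sum to 1 so f_B + f_A = 0.559.
Mass balance: Σ fᵢ·δᵢ = δ_bulk ⇒ f_B·(-11.7) + f_A·(0.8) = -27.5 − (-24.867) = -2.633
Substitute f_A = 0.559 − f_B:
f_B·(-11.7 − 0.8) = -2.633 − 0.559×(0.8) = -3.081
f_B = -3.081 / -12.5 = 0.2464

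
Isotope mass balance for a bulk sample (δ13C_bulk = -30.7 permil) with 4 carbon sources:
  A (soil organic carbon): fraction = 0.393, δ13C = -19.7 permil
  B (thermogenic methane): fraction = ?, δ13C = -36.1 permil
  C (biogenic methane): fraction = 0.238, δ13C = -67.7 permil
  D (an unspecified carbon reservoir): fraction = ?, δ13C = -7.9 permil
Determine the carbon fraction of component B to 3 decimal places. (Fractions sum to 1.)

Let f_B and f_D be the unknown fractions; fractions sum to 1 so f_B + f_D = 0.369.
Mass balance: Σ fᵢ·δᵢ = δ_bulk ⇒ f_B·(-36.1) + f_D·(-7.9) = -30.7 − (-23.855) = -6.845
Substitute f_D = 0.369 − f_B:
f_B·(-36.1 − -7.9) = -6.845 − 0.369×(-7.9) = -3.930
f_B = -3.930 / -28.2 = 0.1394

0.139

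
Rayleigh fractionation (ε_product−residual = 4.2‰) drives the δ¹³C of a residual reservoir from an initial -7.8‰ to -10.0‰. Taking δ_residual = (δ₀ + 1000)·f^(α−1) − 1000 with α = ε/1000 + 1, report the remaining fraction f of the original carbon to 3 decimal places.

0.589

α − 1 = ε/1000 = 0.0042
(δ_res + 1000)/(δ₀ + 1000) = (-10.0 + 1000)/(-7.8 + 1000) = 990.0/992.2 = 0.997783
f = 0.997783^(1/0.0042) = exp(ln(0.997783)/0.0042) = exp(-0.00222/0.0042)
f = exp(-0.5285) = 0.5895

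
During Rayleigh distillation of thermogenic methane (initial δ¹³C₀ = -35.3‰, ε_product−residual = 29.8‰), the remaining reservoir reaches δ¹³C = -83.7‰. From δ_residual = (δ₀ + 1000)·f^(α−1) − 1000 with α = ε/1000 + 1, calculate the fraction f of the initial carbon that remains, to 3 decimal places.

α − 1 = ε/1000 = 0.0298
(δ_res + 1000)/(δ₀ + 1000) = (-83.7 + 1000)/(-35.3 + 1000) = 916.3/964.7 = 0.949829
f = 0.949829^(1/0.0298) = exp(ln(0.949829)/0.0298) = exp(-0.05147/0.0298)
f = exp(-1.7273) = 0.1778

0.178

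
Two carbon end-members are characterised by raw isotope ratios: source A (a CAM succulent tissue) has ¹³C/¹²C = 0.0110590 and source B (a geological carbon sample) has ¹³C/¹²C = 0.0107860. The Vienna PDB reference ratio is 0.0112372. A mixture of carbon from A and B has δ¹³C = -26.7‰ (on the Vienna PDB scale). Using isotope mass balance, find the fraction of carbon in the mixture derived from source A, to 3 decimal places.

δ_A = (0.0110590/0.0112372 − 1)×1000 = (0.984142 − 1)×1000 = -15.858‰
δ_B = (0.0107860/0.0112372 − 1)×1000 = (0.959848 − 1)×1000 = -40.152‰
f_A = (δ_mix − δ_B)/(δ_A − δ_B) = (-26.7 − (-40.152))/(-15.858 − (-40.152))
f_A = 13.452 / 24.294 = 0.5537

0.554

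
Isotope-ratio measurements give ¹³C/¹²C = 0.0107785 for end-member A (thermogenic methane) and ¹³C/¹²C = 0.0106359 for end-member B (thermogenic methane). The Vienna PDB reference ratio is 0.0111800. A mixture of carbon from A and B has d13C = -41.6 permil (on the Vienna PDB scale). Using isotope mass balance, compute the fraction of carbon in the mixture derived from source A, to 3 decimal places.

0.554

δ_A = (0.0107785/0.0111800 − 1)×1000 = (0.964088 − 1)×1000 = -35.912 permil
δ_B = (0.0106359/0.0111800 − 1)×1000 = (0.951333 − 1)×1000 = -48.667 permil
f_A = (δ_mix − δ_B)/(δ_A − δ_B) = (-41.6 − (-48.667))/(-35.912 − (-48.667))
f_A = 7.067 / 12.755 = 0.5541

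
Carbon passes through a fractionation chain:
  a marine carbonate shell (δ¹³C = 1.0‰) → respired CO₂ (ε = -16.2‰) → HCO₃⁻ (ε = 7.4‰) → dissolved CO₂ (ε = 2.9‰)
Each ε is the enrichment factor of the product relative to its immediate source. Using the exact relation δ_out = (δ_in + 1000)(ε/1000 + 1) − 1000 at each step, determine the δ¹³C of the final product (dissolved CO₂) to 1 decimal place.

step 1: δ = (1.00 + 1000)·(-16.2/1000 + 1) − 1000 = -15.22‰
step 2: δ = (-15.22 + 1000)·(7.4/1000 + 1) − 1000 = -7.93‰
step 3: δ = (-7.93 + 1000)·(2.9/1000 + 1) − 1000 = -5.05‰

-5.1‰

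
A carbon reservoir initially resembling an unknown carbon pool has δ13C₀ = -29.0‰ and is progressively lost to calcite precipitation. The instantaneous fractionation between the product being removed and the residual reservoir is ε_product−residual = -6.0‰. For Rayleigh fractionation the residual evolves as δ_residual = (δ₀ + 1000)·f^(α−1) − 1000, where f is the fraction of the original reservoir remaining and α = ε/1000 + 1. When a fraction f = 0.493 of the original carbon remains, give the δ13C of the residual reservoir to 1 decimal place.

-24.9‰

Rayleigh residual: δ_res = (δ₀ + 1000)·f^(α−1) − 1000
α = ε/1000 + 1 = 0.99400, so α − 1 = -0.00600
f^(α−1) = 0.493^(-0.00600) = 1.004252
δ_res = (-29.0 + 1000) × 1.004252 − 1000 = 975.129 − 1000 = -24.87‰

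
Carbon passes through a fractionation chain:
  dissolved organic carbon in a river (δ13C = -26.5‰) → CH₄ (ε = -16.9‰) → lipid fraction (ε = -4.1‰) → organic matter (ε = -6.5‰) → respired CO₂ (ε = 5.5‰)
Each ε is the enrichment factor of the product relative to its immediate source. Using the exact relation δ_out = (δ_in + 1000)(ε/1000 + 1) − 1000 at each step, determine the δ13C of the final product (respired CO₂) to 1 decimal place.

step 1: δ = (-26.50 + 1000)·(-16.9/1000 + 1) − 1000 = -42.95‰
step 2: δ = (-42.95 + 1000)·(-4.1/1000 + 1) − 1000 = -46.88‰
step 3: δ = (-46.88 + 1000)·(-6.5/1000 + 1) − 1000 = -53.07‰
step 4: δ = (-53.07 + 1000)·(5.5/1000 + 1) − 1000 = -47.86‰

-47.9‰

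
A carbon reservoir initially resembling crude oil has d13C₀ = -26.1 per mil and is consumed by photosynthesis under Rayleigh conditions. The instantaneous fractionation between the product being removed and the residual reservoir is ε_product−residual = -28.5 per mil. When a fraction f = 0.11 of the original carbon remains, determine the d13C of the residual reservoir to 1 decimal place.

37.1 per mil

Rayleigh residual: δ_res = (δ₀ + 1000)·f^(α−1) − 1000
α = ε/1000 + 1 = 0.97150, so α − 1 = -0.02850
f^(α−1) = 0.11^(-0.02850) = 1.064928
δ_res = (-26.1 + 1000) × 1.064928 − 1000 = 1037.134 − 1000 = 37.13 per mil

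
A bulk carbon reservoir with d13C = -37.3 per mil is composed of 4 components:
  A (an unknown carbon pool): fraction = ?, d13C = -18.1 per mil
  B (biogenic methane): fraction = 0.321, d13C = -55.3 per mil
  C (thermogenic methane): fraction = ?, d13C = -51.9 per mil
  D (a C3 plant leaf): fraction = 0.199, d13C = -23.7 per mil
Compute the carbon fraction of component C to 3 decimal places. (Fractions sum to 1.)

0.182

Let f_C and f_A be the unknown fractions; fractions sum to 1 so f_C + f_A = 0.480.
Mass balance: Σ fᵢ·δᵢ = δ_bulk ⇒ f_C·(-51.9) + f_A·(-18.1) = -37.3 − (-22.468) = -14.832
Substitute f_A = 0.480 − f_C:
f_C·(-51.9 − -18.1) = -14.832 − 0.480×(-18.1) = -6.144
f_C = -6.144 / -33.8 = 0.1818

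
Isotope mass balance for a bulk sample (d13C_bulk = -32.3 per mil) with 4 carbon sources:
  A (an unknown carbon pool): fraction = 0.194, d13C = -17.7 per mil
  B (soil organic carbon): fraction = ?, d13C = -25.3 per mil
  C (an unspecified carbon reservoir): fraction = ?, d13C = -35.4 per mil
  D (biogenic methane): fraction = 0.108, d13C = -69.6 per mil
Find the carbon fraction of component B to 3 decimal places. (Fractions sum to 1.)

Let f_B and f_C be the unknown fractions; fractions sum to 1 so f_B + f_C = 0.698.
Mass balance: Σ fᵢ·δᵢ = δ_bulk ⇒ f_B·(-25.3) + f_C·(-35.4) = -32.3 − (-10.951) = -21.349
Substitute f_C = 0.698 − f_B:
f_B·(-25.3 − -35.4) = -21.349 − 0.698×(-35.4) = 3.360
f_B = 3.360 / 10.1 = 0.3327

0.333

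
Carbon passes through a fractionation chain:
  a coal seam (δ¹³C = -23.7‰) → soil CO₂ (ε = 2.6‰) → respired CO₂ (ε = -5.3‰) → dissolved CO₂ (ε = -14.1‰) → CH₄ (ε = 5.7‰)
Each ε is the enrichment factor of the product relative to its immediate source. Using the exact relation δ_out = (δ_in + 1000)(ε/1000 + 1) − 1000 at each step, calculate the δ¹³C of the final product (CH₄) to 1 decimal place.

step 1: δ = (-23.70 + 1000)·(2.6/1000 + 1) − 1000 = -21.16‰
step 2: δ = (-21.16 + 1000)·(-5.3/1000 + 1) − 1000 = -26.35‰
step 3: δ = (-26.35 + 1000)·(-14.1/1000 + 1) − 1000 = -40.08‰
step 4: δ = (-40.08 + 1000)·(5.7/1000 + 1) − 1000 = -34.61‰

-34.6‰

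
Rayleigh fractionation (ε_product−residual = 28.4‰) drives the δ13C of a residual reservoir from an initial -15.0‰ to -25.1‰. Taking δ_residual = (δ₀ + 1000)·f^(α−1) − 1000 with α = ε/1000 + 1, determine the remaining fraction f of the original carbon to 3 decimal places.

α − 1 = ε/1000 = 0.0284
(δ_res + 1000)/(δ₀ + 1000) = (-25.1 + 1000)/(-15.0 + 1000) = 974.9/985.0 = 0.989746
f = 0.989746^(1/0.0284) = exp(ln(0.989746)/0.0284) = exp(-0.01031/0.0284)
f = exp(-0.3629) = 0.6956

0.696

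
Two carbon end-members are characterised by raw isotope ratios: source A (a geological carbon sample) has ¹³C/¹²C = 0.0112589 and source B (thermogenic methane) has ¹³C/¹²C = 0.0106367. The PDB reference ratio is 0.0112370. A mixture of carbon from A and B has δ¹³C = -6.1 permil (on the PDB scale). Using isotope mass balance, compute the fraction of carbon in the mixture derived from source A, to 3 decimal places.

δ_A = (0.0112589/0.0112370 − 1)×1000 = (1.001949 − 1)×1000 = 1.949 permil
δ_B = (0.0106367/0.0112370 − 1)×1000 = (0.946578 − 1)×1000 = -53.422 permil
f_A = (δ_mix − δ_B)/(δ_A − δ_B) = (-6.1 − (-53.422))/(1.949 − (-53.422))
f_A = 47.322 / 55.371 = 0.8546

0.855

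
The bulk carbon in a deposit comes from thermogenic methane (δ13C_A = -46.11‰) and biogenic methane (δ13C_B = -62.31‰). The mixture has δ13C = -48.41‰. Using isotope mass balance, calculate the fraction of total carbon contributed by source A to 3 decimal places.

0.858

δ_mix = f_A·δ_A + (1 − f_A)·δ_B  ⇒  f_A = (δ_mix − δ_B)/(δ_A − δ_B)
f_A = (-48.41 − (-62.31)) / (-46.11 − (-62.31))
f_A = 13.90 / 16.20 = 0.8580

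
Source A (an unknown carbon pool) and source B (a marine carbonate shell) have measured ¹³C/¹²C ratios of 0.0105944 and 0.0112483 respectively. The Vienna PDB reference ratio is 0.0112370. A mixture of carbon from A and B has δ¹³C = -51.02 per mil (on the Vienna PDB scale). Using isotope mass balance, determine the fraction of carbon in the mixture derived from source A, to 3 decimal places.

δ_A = (0.0105944/0.0112370 − 1)×1000 = (0.942814 − 1)×1000 = -57.186 per mil
δ_B = (0.0112483/0.0112370 − 1)×1000 = (1.001006 − 1)×1000 = 1.006 per mil
f_A = (δ_mix − δ_B)/(δ_A − δ_B) = (-51.02 − (1.006))/(-57.186 − (1.006))
f_A = -52.026 / -58.192 = 0.8940

0.894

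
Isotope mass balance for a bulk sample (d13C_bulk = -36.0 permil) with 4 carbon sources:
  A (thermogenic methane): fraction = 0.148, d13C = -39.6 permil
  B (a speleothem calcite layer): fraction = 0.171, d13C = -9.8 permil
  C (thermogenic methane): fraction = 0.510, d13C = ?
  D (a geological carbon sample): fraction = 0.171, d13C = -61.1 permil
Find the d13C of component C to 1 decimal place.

-35.3 permil

Isotope mass balance: δ_bulk = Σ fᵢ·δᵢ.
-36.0 = 0.148×(-39.6) + 0.171×(-9.8) + 0.510×δ_C + 0.171×(-61.1)
0.510·δ_C = -36.0 − (-17.985) = -18.015
δ_C = -18.015 / 0.510 = -35.32 permil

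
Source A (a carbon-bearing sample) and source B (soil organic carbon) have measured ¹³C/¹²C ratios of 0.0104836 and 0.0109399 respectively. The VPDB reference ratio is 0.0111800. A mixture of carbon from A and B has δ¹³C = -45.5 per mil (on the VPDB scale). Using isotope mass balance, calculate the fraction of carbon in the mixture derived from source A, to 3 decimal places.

δ_A = (0.0104836/0.0111800 − 1)×1000 = (0.937710 − 1)×1000 = -62.290 per mil
δ_B = (0.0109399/0.0111800 − 1)×1000 = (0.978524 − 1)×1000 = -21.476 per mil
f_A = (δ_mix − δ_B)/(δ_A − δ_B) = (-45.5 − (-21.476))/(-62.290 − (-21.476))
f_A = -24.024 / -40.814 = 0.5886

0.589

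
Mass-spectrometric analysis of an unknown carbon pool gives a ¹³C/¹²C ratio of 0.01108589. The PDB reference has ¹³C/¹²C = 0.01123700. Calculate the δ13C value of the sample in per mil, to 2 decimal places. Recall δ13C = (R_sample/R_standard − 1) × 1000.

δ13C = (R_sample / R_standard − 1) × 1000
R_sample / R_standard = 0.01108589 / 0.01123700 = 0.986552
δ13C = (0.986552 − 1) × 1000 = -13.448 per mil

-13.45 per mil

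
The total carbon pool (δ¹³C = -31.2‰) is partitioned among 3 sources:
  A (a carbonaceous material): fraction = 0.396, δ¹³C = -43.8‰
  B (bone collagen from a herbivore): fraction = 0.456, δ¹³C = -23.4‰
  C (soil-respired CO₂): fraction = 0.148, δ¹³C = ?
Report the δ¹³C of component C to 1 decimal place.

Isotope mass balance: δ_bulk = Σ fᵢ·δᵢ.
-31.2 = 0.396×(-43.8) + 0.456×(-23.4) + 0.148×δ_C
0.148·δ_C = -31.2 − (-28.015) = -3.185
δ_C = -3.185 / 0.148 = -21.52‰

-21.5‰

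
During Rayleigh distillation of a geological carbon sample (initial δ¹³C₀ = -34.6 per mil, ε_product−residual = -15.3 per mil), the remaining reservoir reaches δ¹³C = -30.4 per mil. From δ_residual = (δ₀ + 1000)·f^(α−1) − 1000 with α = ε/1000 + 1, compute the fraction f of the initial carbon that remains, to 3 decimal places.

α − 1 = ε/1000 = -0.0153
(δ_res + 1000)/(δ₀ + 1000) = (-30.4 + 1000)/(-34.6 + 1000) = 969.6/965.4 = 1.004351
f = 1.004351^(1/-0.0153) = exp(ln(1.004351)/-0.0153) = exp(0.00434/-0.0153)
f = exp(-0.2837) = 0.7530

0.753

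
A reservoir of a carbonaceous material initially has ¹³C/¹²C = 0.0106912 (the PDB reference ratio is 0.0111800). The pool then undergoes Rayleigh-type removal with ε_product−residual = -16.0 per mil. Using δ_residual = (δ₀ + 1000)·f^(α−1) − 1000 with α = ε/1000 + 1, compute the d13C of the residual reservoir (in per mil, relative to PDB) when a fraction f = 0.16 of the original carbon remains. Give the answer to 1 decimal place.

-15.3 per mil

δ₀ = (0.0106912/0.0111800 − 1)×1000 = (0.956279 − 1)×1000 = -43.721 per mil
α − 1 = ε/1000 = -0.0160
f^(α−1) = 0.16^(-0.0160) = 1.029755
δ_res = (-43.721 + 1000) × 1.029755 − 1000 = 984.734 − 1000 = -15.27 per mil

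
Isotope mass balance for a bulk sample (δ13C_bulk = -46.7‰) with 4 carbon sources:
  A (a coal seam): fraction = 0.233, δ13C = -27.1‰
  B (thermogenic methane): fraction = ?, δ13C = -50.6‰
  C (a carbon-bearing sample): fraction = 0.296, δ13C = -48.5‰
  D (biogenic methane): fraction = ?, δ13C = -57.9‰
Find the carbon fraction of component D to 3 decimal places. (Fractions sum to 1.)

Let f_D and f_B be the unknown fractions; fractions sum to 1 so f_D + f_B = 0.471.
Mass balance: Σ fᵢ·δᵢ = δ_bulk ⇒ f_D·(-57.9) + f_B·(-50.6) = -46.7 − (-20.670) = -26.030
Substitute f_B = 0.471 − f_D:
f_D·(-57.9 − -50.6) = -26.030 − 0.471×(-50.6) = -2.197
f_D = -2.197 / -7.3 = 0.3010

0.301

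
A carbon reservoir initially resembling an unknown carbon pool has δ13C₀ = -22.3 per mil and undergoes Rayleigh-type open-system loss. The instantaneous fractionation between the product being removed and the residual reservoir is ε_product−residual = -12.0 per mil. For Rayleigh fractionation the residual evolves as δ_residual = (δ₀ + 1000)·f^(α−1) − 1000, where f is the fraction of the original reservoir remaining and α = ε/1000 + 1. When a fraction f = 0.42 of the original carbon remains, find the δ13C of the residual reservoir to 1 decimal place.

-12.1 per mil

Rayleigh residual: δ_res = (δ₀ + 1000)·f^(α−1) − 1000
α = ε/1000 + 1 = 0.98800, so α − 1 = -0.01200
f^(α−1) = 0.42^(-0.01200) = 1.010464
δ_res = (-22.3 + 1000) × 1.010464 − 1000 = 987.931 − 1000 = -12.07 per mil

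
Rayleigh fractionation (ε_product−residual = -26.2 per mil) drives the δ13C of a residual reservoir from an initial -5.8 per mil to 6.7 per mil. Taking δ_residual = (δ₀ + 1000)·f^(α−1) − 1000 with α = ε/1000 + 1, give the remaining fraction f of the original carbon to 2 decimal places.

α − 1 = ε/1000 = -0.0262
(δ_res + 1000)/(δ₀ + 1000) = (6.7 + 1000)/(-5.8 + 1000) = 1006.7/994.2 = 1.012573
f = 1.012573^(1/-0.0262) = exp(ln(1.012573)/-0.0262) = exp(0.01249/-0.0262)
f = exp(-0.4769) = 0.6207

0.62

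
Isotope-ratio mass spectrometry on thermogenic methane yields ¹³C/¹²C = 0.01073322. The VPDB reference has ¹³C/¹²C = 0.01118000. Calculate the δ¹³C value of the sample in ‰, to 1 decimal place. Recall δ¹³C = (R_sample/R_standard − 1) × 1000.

δ¹³C = (R_sample / R_standard − 1) × 1000
R_sample / R_standard = 0.01073322 / 0.01118000 = 0.960038
δ¹³C = (0.960038 − 1) × 1000 = -39.96‰

-40.0‰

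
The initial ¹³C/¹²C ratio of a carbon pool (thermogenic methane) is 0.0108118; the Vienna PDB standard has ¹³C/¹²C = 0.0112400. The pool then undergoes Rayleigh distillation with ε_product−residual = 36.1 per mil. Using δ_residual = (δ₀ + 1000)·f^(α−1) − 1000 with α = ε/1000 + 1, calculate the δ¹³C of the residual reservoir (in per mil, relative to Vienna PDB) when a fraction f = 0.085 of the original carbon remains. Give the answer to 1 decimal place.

δ₀ = (0.0108118/0.0112400 − 1)×1000 = (0.961904 − 1)×1000 = -38.096 per mil
α − 1 = ε/1000 = 0.0361
f^(α−1) = 0.085^(0.0361) = 0.914854
δ_res = (-38.096 + 1000) × 0.914854 − 1000 = 880.002 − 1000 = -120.00 per mil

-120.0 per mil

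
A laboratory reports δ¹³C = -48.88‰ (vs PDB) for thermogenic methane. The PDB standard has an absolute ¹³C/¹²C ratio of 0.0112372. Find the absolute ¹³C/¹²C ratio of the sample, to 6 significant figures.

0.0106879

R_sample = R_standard × (δ¹³C/1000 + 1)
R_sample = 0.0112372 × (-48.88/1000 + 1) = 0.0112372 × 0.951120
R_sample = 0.0106879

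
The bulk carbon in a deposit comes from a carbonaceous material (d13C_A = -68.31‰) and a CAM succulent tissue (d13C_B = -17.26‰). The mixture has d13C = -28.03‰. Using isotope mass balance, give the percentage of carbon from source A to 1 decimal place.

21.1%

δ_mix = f_A·δ_A + (1 − f_A)·δ_B  ⇒  f_A = (δ_mix − δ_B)/(δ_A − δ_B)
f_A = (-28.03 − (-17.26)) / (-68.31 − (-17.26))
f_A = -10.77 / -51.05 = 0.2110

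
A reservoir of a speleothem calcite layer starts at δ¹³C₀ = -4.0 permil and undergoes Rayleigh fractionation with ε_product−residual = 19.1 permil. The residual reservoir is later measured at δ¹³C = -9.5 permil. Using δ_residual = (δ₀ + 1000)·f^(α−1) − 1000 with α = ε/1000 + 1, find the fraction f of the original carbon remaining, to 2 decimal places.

α − 1 = ε/1000 = 0.0191
(δ_res + 1000)/(δ₀ + 1000) = (-9.5 + 1000)/(-4.0 + 1000) = 990.5/996.0 = 0.994478
f = 0.994478^(1/0.0191) = exp(ln(0.994478)/0.0191) = exp(-0.00554/0.0191)
f = exp(-0.2899) = 0.7483

0.75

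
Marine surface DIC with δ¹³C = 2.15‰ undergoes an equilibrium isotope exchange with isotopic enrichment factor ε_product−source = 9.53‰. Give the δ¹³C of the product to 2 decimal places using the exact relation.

11.70‰

Exactly, δ_product = (δ_source + 1000)·(ε/1000 + 1) − 1000.
δ_product = (2.15 + 1000) × (9.53/1000 + 1) − 1000
δ_product = 11.700‰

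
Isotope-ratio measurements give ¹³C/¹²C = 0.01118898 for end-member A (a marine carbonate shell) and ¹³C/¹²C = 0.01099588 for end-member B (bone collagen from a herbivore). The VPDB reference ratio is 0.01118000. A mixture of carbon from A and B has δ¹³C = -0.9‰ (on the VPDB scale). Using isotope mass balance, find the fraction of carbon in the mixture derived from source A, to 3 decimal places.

δ_A = (0.01118898/0.01118000 − 1)×1000 = (1.000803 − 1)×1000 = 0.803‰
δ_B = (0.01099588/0.01118000 − 1)×1000 = (0.983531 − 1)×1000 = -16.469‰
f_A = (δ_mix − δ_B)/(δ_A − δ_B) = (-0.9 − (-16.469))/(0.803 − (-16.469))
f_A = 15.569 / 17.272 = 0.9014

0.901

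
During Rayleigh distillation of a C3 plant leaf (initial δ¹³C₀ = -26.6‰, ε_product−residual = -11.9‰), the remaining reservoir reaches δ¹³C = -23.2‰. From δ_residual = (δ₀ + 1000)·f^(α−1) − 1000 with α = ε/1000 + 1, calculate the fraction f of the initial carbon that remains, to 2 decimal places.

0.75

α − 1 = ε/1000 = -0.0119
(δ_res + 1000)/(δ₀ + 1000) = (-23.2 + 1000)/(-26.6 + 1000) = 976.8/973.4 = 1.003493
f = 1.003493^(1/-0.0119) = exp(ln(1.003493)/-0.0119) = exp(0.00349/-0.0119)
f = exp(-0.2930) = 0.7460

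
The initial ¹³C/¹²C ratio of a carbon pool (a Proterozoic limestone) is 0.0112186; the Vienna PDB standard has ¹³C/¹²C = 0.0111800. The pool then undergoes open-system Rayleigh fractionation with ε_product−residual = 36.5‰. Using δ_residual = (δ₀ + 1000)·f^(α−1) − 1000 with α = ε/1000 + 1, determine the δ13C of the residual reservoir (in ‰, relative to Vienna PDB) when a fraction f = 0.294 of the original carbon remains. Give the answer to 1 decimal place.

-40.4‰

δ₀ = (0.0112186/0.0111800 − 1)×1000 = (1.003453 − 1)×1000 = 3.453‰
α − 1 = ε/1000 = 0.0365
f^(α−1) = 0.294^(0.0365) = 0.956301
δ_res = (3.453 + 1000) × 0.956301 − 1000 = 959.603 − 1000 = -40.40‰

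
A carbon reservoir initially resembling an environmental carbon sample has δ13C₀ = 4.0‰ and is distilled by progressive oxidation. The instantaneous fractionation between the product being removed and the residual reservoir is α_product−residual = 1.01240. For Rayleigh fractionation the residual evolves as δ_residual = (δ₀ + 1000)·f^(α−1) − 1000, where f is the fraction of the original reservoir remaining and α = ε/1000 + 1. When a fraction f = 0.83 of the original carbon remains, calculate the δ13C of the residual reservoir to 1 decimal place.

1.7‰

Rayleigh residual: δ_res = (δ₀ + 1000)·f^(α−1) − 1000
α − 1 = 0.01240
f^(α−1) = 0.83^(0.01240) = 0.997692
δ_res = (4.0 + 1000) × 0.997692 − 1000 = 1001.683 − 1000 = 1.68‰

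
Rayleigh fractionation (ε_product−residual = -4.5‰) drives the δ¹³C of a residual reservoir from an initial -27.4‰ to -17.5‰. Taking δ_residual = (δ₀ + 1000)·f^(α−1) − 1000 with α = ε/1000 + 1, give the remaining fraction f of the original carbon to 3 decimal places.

α − 1 = ε/1000 = -0.0045
(δ_res + 1000)/(δ₀ + 1000) = (-17.5 + 1000)/(-27.4 + 1000) = 982.5/972.6 = 1.010179
f = 1.010179^(1/-0.0045) = exp(ln(1.010179)/-0.0045) = exp(0.01013/-0.0045)
f = exp(-2.2505) = 0.1053

0.105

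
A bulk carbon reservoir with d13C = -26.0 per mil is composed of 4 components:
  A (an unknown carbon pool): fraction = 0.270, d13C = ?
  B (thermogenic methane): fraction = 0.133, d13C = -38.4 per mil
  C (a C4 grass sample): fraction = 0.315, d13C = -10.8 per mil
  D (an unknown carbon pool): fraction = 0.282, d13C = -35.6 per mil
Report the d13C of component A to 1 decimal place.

-27.6 per mil

Isotope mass balance: δ_bulk = Σ fᵢ·δᵢ.
-26.0 = 0.270×δ_A + 0.133×(-38.4) + 0.315×(-10.8) + 0.282×(-35.6)
0.270·δ_A = -26.0 − (-18.548) = -7.452
δ_A = -7.452 / 0.270 = -27.60 per mil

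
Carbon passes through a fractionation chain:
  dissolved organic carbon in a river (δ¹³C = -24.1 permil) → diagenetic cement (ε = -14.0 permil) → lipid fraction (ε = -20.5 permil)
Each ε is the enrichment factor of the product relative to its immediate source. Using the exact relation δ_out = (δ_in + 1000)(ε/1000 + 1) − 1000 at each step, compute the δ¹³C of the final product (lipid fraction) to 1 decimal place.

-57.5 permil

step 1: δ = (-24.10 + 1000)·(-14.0/1000 + 1) − 1000 = -37.76 permil
step 2: δ = (-37.76 + 1000)·(-20.5/1000 + 1) − 1000 = -57.49 permil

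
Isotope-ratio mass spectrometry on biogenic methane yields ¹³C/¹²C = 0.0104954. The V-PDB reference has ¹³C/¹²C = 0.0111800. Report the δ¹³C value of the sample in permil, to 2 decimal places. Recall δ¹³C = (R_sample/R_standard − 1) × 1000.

δ¹³C = (R_sample / R_standard − 1) × 1000
R_sample / R_standard = 0.0104954 / 0.0111800 = 0.938766
δ¹³C = (0.938766 − 1) × 1000 = -61.234 permil

-61.23 permil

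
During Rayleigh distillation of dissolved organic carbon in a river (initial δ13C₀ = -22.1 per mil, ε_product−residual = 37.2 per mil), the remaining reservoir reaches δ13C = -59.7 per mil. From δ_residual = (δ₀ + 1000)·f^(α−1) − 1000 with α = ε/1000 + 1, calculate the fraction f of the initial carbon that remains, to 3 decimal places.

0.349

α − 1 = ε/1000 = 0.0372
(δ_res + 1000)/(δ₀ + 1000) = (-59.7 + 1000)/(-22.1 + 1000) = 940.3/977.9 = 0.961550
f = 0.961550^(1/0.0372) = exp(ln(0.961550)/0.0372) = exp(-0.03921/0.0372)
f = exp(-1.0540) = 0.3485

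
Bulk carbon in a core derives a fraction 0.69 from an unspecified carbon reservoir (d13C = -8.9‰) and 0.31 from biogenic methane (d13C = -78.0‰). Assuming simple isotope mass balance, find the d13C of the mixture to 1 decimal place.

δ_mix = f_A·δ_A + f_B·δ_B
δ_mix = 0.69 × (-8.9) + 0.31 × (-78.0)
δ_mix = -6.14 + -24.18 = -30.32‰

-30.3‰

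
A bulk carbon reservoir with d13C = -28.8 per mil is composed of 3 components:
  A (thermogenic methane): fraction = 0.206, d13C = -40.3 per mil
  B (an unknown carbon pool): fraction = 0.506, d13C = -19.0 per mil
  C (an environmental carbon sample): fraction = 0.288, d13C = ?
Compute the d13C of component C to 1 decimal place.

Isotope mass balance: δ_bulk = Σ fᵢ·δᵢ.
-28.8 = 0.206×(-40.3) + 0.506×(-19.0) + 0.288×δ_C
0.288·δ_C = -28.8 − (-17.916) = -10.884
δ_C = -10.884 / 0.288 = -37.79 per mil

-37.8 per mil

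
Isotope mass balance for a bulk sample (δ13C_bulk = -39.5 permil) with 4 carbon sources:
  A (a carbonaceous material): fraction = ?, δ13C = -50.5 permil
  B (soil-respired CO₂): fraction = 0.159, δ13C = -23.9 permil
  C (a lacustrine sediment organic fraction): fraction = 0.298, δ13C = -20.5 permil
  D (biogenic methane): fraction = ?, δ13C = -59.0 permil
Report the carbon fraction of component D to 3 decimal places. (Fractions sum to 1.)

0.255

Let f_D and f_A be the unknown fractions; fractions sum to 1 so f_D + f_A = 0.543.
Mass balance: Σ fᵢ·δᵢ = δ_bulk ⇒ f_D·(-59.0) + f_A·(-50.5) = -39.5 − (-9.909) = -29.591
Substitute f_A = 0.543 − f_D:
f_D·(-59.0 − -50.5) = -29.591 − 0.543×(-50.5) = -2.169
f_D = -2.169 / -8.5 = 0.2552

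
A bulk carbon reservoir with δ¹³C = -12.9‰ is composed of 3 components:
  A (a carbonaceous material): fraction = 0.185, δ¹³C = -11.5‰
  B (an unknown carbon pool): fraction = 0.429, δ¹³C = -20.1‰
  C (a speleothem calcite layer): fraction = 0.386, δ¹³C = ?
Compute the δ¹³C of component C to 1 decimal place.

Isotope mass balance: δ_bulk = Σ fᵢ·δᵢ.
-12.9 = 0.185×(-11.5) + 0.429×(-20.1) + 0.386×δ_C
0.386·δ_C = -12.9 − (-10.750) = -2.150
δ_C = -2.150 / 0.386 = -5.57‰

-5.6‰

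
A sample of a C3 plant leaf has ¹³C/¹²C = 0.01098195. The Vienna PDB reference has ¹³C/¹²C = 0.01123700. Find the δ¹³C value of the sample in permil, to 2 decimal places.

-22.70 permil

δ¹³C = (R_sample / R_standard − 1) × 1000
R_sample / R_standard = 0.01098195 / 0.01123700 = 0.977303
δ¹³C = (0.977303 − 1) × 1000 = -22.697 permil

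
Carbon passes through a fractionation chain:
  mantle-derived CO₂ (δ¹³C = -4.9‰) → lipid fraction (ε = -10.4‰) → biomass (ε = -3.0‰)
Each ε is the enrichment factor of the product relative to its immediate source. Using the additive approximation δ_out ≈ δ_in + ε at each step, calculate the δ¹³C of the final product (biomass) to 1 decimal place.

step 1: δ ≈ -4.9 + (-10.4) = -15.3‰
step 2: δ ≈ -15.3 + (-3.0) = -18.3‰

-18.3‰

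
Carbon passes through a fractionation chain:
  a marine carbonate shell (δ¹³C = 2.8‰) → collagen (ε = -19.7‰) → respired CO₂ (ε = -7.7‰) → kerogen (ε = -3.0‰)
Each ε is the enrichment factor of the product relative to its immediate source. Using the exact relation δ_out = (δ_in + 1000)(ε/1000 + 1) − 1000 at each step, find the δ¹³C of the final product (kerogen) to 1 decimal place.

-27.5‰

step 1: δ = (2.80 + 1000)·(-19.7/1000 + 1) − 1000 = -16.96‰
step 2: δ = (-16.96 + 1000)·(-7.7/1000 + 1) − 1000 = -24.52‰
step 3: δ = (-24.52 + 1000)·(-3.0/1000 + 1) − 1000 = -27.45‰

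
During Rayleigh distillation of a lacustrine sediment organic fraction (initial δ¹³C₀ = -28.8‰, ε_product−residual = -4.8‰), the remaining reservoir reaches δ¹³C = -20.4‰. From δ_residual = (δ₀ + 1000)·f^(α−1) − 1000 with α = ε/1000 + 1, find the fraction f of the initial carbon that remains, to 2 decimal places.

α − 1 = ε/1000 = -0.0048
(δ_res + 1000)/(δ₀ + 1000) = (-20.4 + 1000)/(-28.8 + 1000) = 979.6/971.2 = 1.008649
f = 1.008649^(1/-0.0048) = exp(ln(1.008649)/-0.0048) = exp(0.00861/-0.0048)
f = exp(-1.7941) = 0.1663

0.17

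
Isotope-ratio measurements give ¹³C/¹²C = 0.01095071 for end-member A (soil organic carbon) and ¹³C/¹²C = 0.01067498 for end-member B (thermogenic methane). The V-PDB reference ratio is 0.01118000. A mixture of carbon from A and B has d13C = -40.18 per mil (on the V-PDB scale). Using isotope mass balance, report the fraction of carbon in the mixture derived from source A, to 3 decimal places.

δ_A = (0.01095071/0.01118000 − 1)×1000 = (0.979491 − 1)×1000 = -20.509 per mil
δ_B = (0.01067498/0.01118000 − 1)×1000 = (0.954828 − 1)×1000 = -45.172 per mil
f_A = (δ_mix − δ_B)/(δ_A − δ_B) = (-40.18 − (-45.172))/(-20.509 − (-45.172))
f_A = 4.992 / 24.663 = 0.2024

0.202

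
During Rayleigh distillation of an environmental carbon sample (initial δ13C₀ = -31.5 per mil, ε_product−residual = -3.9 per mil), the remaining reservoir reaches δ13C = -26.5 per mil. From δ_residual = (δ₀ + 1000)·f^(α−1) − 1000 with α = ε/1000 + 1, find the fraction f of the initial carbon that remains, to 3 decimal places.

0.267

α − 1 = ε/1000 = -0.0039
(δ_res + 1000)/(δ₀ + 1000) = (-26.5 + 1000)/(-31.5 + 1000) = 973.5/968.5 = 1.005163
f = 1.005163^(1/-0.0039) = exp(ln(1.005163)/-0.0039) = exp(0.00515/-0.0039)
f = exp(-1.3203) = 0.2670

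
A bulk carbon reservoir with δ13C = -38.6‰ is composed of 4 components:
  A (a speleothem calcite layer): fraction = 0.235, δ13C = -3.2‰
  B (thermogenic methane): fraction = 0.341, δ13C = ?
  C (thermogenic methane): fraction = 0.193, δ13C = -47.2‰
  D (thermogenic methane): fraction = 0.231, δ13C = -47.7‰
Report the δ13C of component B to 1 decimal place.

Isotope mass balance: δ_bulk = Σ fᵢ·δᵢ.
-38.6 = 0.235×(-3.2) + 0.341×δ_B + 0.193×(-47.2) + 0.231×(-47.7)
0.341·δ_B = -38.6 − (-20.880) = -17.720
δ_B = -17.720 / 0.341 = -51.96‰

-52.0‰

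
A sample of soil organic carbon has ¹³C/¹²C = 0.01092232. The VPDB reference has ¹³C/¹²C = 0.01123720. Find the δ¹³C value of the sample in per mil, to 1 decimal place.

δ¹³C = (R_sample / R_standard − 1) × 1000
R_sample / R_standard = 0.01092232 / 0.01123720 = 0.971979
δ¹³C = (0.971979 − 1) × 1000 = -28.02 per mil

-28.0 per mil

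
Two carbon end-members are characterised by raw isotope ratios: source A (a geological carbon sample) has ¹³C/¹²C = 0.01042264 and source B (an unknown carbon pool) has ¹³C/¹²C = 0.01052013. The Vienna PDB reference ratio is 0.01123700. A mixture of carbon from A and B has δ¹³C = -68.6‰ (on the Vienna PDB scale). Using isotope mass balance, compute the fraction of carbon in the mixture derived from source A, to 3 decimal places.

0.554

δ_A = (0.01042264/0.01123700 − 1)×1000 = (0.927529 − 1)×1000 = -72.471‰
δ_B = (0.01052013/0.01123700 − 1)×1000 = (0.936205 − 1)×1000 = -63.795‰
f_A = (δ_mix − δ_B)/(δ_A − δ_B) = (-68.6 − (-63.795))/(-72.471 − (-63.795))
f_A = -4.805 / -8.676 = 0.5538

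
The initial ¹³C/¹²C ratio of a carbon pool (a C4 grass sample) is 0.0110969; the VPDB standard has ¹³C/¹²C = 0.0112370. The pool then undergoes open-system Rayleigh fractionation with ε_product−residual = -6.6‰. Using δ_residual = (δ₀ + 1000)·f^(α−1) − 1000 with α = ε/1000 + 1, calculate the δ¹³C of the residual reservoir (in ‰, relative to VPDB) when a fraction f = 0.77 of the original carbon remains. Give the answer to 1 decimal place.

-10.8‰

δ₀ = (0.0110969/0.0112370 − 1)×1000 = (0.987532 − 1)×1000 = -12.468‰
α − 1 = ε/1000 = -0.0066
f^(α−1) = 0.77^(-0.0066) = 1.001726
δ_res = (-12.468 + 1000) × 1.001726 − 1000 = 989.237 − 1000 = -10.76‰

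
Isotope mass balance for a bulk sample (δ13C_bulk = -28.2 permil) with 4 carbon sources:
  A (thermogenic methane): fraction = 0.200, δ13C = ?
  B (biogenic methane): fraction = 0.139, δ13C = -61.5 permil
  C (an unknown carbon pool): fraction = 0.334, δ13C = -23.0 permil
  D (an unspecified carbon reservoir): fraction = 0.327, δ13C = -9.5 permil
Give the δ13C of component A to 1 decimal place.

-44.3 permil

Isotope mass balance: δ_bulk = Σ fᵢ·δᵢ.
-28.2 = 0.200×δ_A + 0.139×(-61.5) + 0.334×(-23.0) + 0.327×(-9.5)
0.200·δ_A = -28.2 − (-19.337) = -8.863
δ_A = -8.863 / 0.200 = -44.31 permil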